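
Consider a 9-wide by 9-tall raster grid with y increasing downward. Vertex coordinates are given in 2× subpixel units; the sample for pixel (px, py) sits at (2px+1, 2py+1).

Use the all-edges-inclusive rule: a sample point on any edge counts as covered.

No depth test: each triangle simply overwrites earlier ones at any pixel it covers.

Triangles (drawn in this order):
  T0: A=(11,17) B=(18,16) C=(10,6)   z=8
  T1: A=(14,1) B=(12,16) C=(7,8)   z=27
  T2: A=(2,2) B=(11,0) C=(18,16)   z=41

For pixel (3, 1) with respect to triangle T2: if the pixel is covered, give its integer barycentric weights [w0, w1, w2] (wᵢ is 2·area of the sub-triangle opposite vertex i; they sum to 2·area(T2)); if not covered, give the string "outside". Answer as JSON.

T0:
  2·area = 78  (B↔C swapped to make it positive)
  edge (11, 17)→(10, 6): d=(-1,-11) inclusive
  edge (10, 6)→(18, 16): d=(8,10) inclusive
  edge (18, 16)→(11, 17): d=(-7,1) inclusive
    (5,4)@(11, 9): e=[8,14,56] → #
    (6,4)@(13, 9): e=[30,-6,54] → ·
    (5,5)@(11, 11): e=[6,30,42] → #
    (6,5)@(13, 11): e=[28,10,40] → #
    (7,5)@(15, 11): e=[50,-10,38] → ·
    (5,6)@(11, 13): e=[4,46,28] → #
    (7,6)@(15, 13): e=[48,6,24] → #
    (8,6)@(17, 13): e=[70,-14,22] → ·
    (5,7)@(11, 15): e=[2,62,14] → #
    (8,7)@(17, 15): e=[68,2,8] → #
    (5,8)@(11, 17): e=[0,78,0] → #  [on edge]
    (6,8)@(13, 17): e=[22,58,-2] → ·
  covered (11 px):
    · · · · · · · · ·
    · · · · · · · · ·
    · · · · · · · · ·
    · · · · · · · · ·
    · · · · · # · · ·
    · · · · · # # · ·
    · · · · · # # # ·
    · · · · · # # # #
    · · · · · # · · ·
T1:
  2·area = 91
  edge (14, 1)→(12, 16): d=(-2,15) inclusive
  edge (12, 16)→(7, 8): d=(-5,-8) inclusive
  edge (7, 8)→(14, 1): d=(7,-7) inclusive
    (6,1)@(13, 3): e=[11,73,7] → #
    (7,1)@(15, 3): e=[-19,89,21] → ·
    (5,2)@(11, 5): e=[37,47,7] → #
    (7,2)@(15, 5): e=[-23,79,35] → ·
    (4,3)@(9, 7): e=[63,21,7] → #
    (7,3)@(15, 7): e=[-27,69,49] → ·
    (4,4)@(9, 9): e=[59,11,21] → #
    (6,4)@(13, 9): e=[-1,43,49] → ·
    (4,5)@(9, 11): e=[55,1,35] → #
    (6,5)@(13, 11): e=[-5,33,63] → ·
    (4,6)@(9, 13): e=[51,-9,49] → ·
    (5,6)@(11, 13): e=[21,7,63] → #
  covered (11 px):
    · · · · · · · · ·
    · · · · · · # · ·
    · · · · · # # · ·
    · · · · # # # · ·
    · · · · # # · · ·
    · · · · # # · · ·
    · · · · · # · · ·
    · · · · · · · · ·
    · · · · · · · · ·
T2:
  2·area = 158
  edge (2, 2)→(11, 0): d=(9,-2) inclusive
  edge (11, 0)→(18, 16): d=(7,16) inclusive
  edge (18, 16)→(2, 2): d=(-16,-14) inclusive
    (3,0)@(7, 1): e=[1,71,86] → #
    (4,0)@(9, 1): e=[5,39,114] → #
    (5,0)@(11, 1): e=[9,7,142] → #
    (6,0)@(13, 1): e=[13,-25,170] → ·
    (2,1)@(5, 3): e=[15,117,26] → #
    (6,1)@(13, 3): e=[31,-11,138] → ·
    (2,2)@(5, 5): e=[33,131,-6] → ·
    (3,2)@(7, 5): e=[37,99,22] → #
    (6,2)@(13, 5): e=[49,3,106] → #
    (7,2)@(15, 5): e=[53,-29,134] → ·
    (3,3)@(7, 7): e=[55,113,-10] → ·
    (4,3)@(9, 7): e=[59,81,18] → #
  covered (20 px):
    · · · # # # · · ·
    · · # # # # · · ·
    · · · # # # # · ·
    · · · · # # # · ·
    · · · · · # # · ·
    · · · · · · # # ·
    · · · · · · · # ·
    · · · · · · · · #
    · · · · · · · · ·

Result: [85,54,19]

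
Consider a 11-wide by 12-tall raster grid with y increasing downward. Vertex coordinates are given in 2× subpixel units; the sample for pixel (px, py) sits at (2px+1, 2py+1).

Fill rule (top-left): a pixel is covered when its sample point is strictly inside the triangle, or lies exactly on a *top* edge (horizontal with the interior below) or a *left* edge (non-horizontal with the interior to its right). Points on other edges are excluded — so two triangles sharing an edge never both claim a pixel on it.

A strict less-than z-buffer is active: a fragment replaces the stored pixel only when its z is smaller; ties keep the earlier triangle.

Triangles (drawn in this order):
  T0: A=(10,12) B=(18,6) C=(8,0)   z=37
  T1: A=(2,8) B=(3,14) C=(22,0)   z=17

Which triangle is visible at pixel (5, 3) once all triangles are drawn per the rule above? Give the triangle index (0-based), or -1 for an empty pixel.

T0:
  2·area = 108  (B↔C swapped to make it positive)
  edge (10, 12)→(8, 0): d=(-2,-12) top-left  bias=+0
  edge (8, 0)→(18, 6): d=(10,6) right/bottom  bias=-1
  edge (18, 6)→(10, 12): d=(-8,6) right/bottom  bias=-1
    (4,0)@(9, 1): e=[10,4,94] → X
    (5,0)@(11, 1): e=[34,-8,82] → .
    (4,1)@(9, 3): e=[6,24,78] → X
    (5,1)@(11, 3): e=[30,12,66] → X
    (6,1)@(13, 3): e=[54,0,54] → .  [on edge]
    (4,2)@(9, 5): e=[2,44,62] → X
    (6,2)@(13, 5): e=[50,20,38] → X
    (7,2)@(15, 5): e=[74,8,26] → X
    (8,2)@(17, 5): e=[98,-4,14] → .
    (4,3)@(9, 7): e=[-2,64,46] → .
    (5,3)@(11, 7): e=[22,52,34] → X
    (8,3)@(17, 7): e=[94,16,-2] → .
  covered (13 px):
    . . . . X . . . . . .
    . . . . X X . . . . .
    . . . . X X X X . . .
    . . . . . X X X . . .
    . . . . . X X . . . .
    . . . . . X . . . . .
    . . . . . . . . . . .
    . . . . . . . . . . .
    . . . . . . . . . . .
    . . . . . . . . . . .
    . . . . . . . . . . .
    . . . . . . . . . . .
T1:
  2·area = 128  (B↔C swapped to make it positive)
  edge (2, 8)→(22, 0): d=(20,-8) top-left  bias=+0
  edge (22, 0)→(3, 14): d=(-19,14) right/bottom  bias=-1
  edge (3, 14)→(2, 8): d=(-1,-6) top-left  bias=+0
    (7,1)@(15, 3): e=[4,41,83] → X
    (8,1)@(17, 3): e=[20,13,95] → X
    (9,1)@(19, 3): e=[36,-15,107] → .
    (5,2)@(11, 5): e=[12,59,57] → X
    (6,2)@(13, 5): e=[28,31,69] → X
    (8,2)@(17, 5): e=[60,-25,93] → .
    (2,3)@(5, 7): e=[4,105,19] → X
    (3,3)@(7, 7): e=[20,77,31] → X
    (4,3)@(9, 7): e=[36,49,43] → X
    (6,3)@(13, 7): e=[68,-7,67] → .
    (7,3)@(15, 7): e=[84,-35,79] → .
    (1,4)@(3, 9): e=[28,95,5] → X
  covered (17 px):
    . . . . . . . . . . .
    . . . . . . . X X . .
    . . . . . X X X . . .
    . . X X X X . . . . .
    . X X X X . . . . . .
    . X X X . . . . . . .
    . X . . . . . . . . .
    . . . . . . . . . . .
    . . . . . . . . . . .
    . . . . . . . . . . .
    . . . . . . . . . . .
    . . . . . . . . . . .

Z-buffer (winner per pixel, '.' = empty):
  . . . . 0 . . . . . .
  . . . . 0 0 . 1 1 . .
  . . . . 0 1 1 1 . . .
  . . 1 1 1 1 0 0 . . .
  . 1 1 1 1 0 0 . . . .
  . 1 1 1 . 0 . . . . .
  . 1 . . . . . . . . .
  . . . . . . . . . . .
  . . . . . . . . . . .
  . . . . . . . . . . .
  . . . . . . . . . . .
  . . . . . . . . . . .

Final: 1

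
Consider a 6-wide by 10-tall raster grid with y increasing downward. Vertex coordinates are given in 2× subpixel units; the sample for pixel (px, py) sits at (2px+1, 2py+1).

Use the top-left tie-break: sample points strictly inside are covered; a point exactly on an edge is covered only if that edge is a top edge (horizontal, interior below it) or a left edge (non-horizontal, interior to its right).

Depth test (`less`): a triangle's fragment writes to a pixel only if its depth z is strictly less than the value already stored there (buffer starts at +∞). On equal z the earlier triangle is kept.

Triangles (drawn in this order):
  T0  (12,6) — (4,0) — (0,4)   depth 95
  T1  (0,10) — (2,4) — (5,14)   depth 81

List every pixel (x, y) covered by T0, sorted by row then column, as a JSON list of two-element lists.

T0:
  2·area = 56  (B↔C swapped to make it positive)
  edge (12, 6)→(0, 4): d=(-12,-2) top-left  bias=+0
  edge (0, 4)→(4, 0): d=(4,-4) top-left  bias=+0
  edge (4, 0)→(12, 6): d=(8,6) right/bottom  bias=-1
    (1,0)@(3, 1): e=[42,0,14] → #  [on edge]
    (2,0)@(5, 1): e=[46,8,2] → #
    (3,0)@(7, 1): e=[50,16,-10] → ·
    (0,1)@(1, 3): e=[14,0,42] → #  [on edge]
    (3,1)@(7, 3): e=[26,24,6] → #
    (4,1)@(9, 3): e=[30,32,-6] → ·
    (0,2)@(1, 5): e=[-10,8,58] → ·
    (1,2)@(3, 5): e=[-6,16,46] → ·
    (2,2)@(5, 5): e=[-2,24,34] → ·
    (3,2)@(7, 5): e=[2,32,22] → #
    (4,2)@(9, 5): e=[6,40,10] → #
    (5,2)@(11, 5): e=[10,48,-2] → ·
  covered (8 px):
    · # # · · ·
    # # # # · ·
    · · · # # ·
    · · · · · ·
    · · · · · ·
    · · · · · ·
    · · · · · ·
    · · · · · ·
    · · · · · ·
    · · · · · ·
T1:
  2·area = 38
  edge (0, 10)→(2, 4): d=(2,-6) top-left  bias=+0
  edge (2, 4)→(5, 14): d=(3,10) right/bottom  bias=-1
  edge (5, 14)→(0, 10): d=(-5,-4) top-left  bias=+0
    (1,0)@(3, 1): e=[0,-19,57] → ·  [on edge]
    (0,3)@(1, 7): e=[0,19,19] → #  [on edge]
    (1,3)@(3, 7): e=[12,-1,27] → ·
    (0,4)@(1, 9): e=[4,25,9] → #
    (1,4)@(3, 9): e=[16,5,17] → #
    (2,4)@(5, 9): e=[28,-15,25] → ·
    (0,5)@(1, 11): e=[8,31,-1] → ·
    (1,5)@(3, 11): e=[20,11,7] → #
    (2,5)@(5, 11): e=[32,-9,15] → ·
    (1,6)@(3, 13): e=[24,17,-3] → ·
  covered (4 px):
    · · · · · ·
    · · · · · ·
    · · · · · ·
    # · · · · ·
    # # · · · ·
    · # · · · ·
    · · · · · ·
    · · · · · ·
    · · · · · ·
    · · · · · ·

Answer: [[1,0],[2,0],[0,1],[1,1],[2,1],[3,1],[3,2],[4,2]]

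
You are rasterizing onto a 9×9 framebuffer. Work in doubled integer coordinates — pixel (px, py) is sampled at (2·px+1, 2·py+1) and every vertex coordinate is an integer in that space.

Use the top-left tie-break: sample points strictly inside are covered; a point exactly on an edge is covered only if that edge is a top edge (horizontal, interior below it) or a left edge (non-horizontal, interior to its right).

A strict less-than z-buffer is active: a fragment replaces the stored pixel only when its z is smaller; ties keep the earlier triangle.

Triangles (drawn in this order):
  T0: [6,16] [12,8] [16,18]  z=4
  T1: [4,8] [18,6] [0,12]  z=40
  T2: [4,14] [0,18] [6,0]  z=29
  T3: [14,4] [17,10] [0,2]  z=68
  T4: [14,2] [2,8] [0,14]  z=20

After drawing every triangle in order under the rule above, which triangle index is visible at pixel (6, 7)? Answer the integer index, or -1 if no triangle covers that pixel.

T0:
  2·area = 92
  edge (6, 16)→(12, 8): d=(6,-8) top-left  bias=+0
  edge (12, 8)→(16, 18): d=(4,10) right/bottom  bias=-1
  edge (16, 18)→(6, 16): d=(-10,-2) top-left  bias=+0
    (5,5)@(11, 11): e=[10,22,60] → █
    (6,5)@(13, 11): e=[26,2,64] → █
    (7,5)@(15, 11): e=[42,-18,68] → ·
    (4,6)@(9, 13): e=[6,50,36] → █
    (7,6)@(15, 13): e=[54,-10,48] → ·
    (0,7)@(1, 15): e=[-46,138,0] → ·  [on edge]
    (3,7)@(7, 15): e=[2,78,12] → █
    (7,7)@(15, 15): e=[66,-2,28] → ·
    (3,8)@(7, 17): e=[14,86,-8] → ·
    (4,8)@(9, 17): e=[30,66,-4] → ·
    (5,8)@(11, 17): e=[46,46,0] → █  [on edge]
    (7,8)@(15, 17): e=[78,6,8] → █
  covered (12 px):
    · · · · · · · · ·
    · · · · · · · · ·
    · · · · · · · · ·
    · · · · · · · · ·
    · · · · · · · · ·
    · · · · · █ █ · ·
    · · · · █ █ █ · ·
    · · · █ █ █ █ · ·
    · · · · · █ █ █ ·
T1:
  2·area = 48
  edge (4, 8)→(18, 6): d=(14,-2) top-left  bias=+0
  edge (18, 6)→(0, 12): d=(-18,6) right/bottom  bias=-1
  edge (0, 12)→(4, 8): d=(4,-4) top-left  bias=+0
    (5,0)@(11, 1): e=[-84,132,0] → ·  [on edge]
    (4,1)@(9, 3): e=[-60,108,0] → ·  [on edge]
    (3,2)@(7, 5): e=[-36,84,0] → ·  [on edge]
    (2,3)@(5, 7): e=[-12,60,0] → ·  [on edge]
    (5,3)@(11, 7): e=[0,24,24] → █  [on edge]
    (6,3)@(13, 7): e=[4,12,32] → █
    (7,3)@(15, 7): e=[8,0,40] → ·  [on edge]
    (1,4)@(3, 9): e=[12,36,0] → █  [on edge]
    (2,4)@(5, 9): e=[16,24,8] → █
    (3,4)@(7, 9): e=[20,12,16] → █
    (4,4)@(9, 9): e=[24,0,24] → ·  [on edge]
    (5,4)@(11, 9): e=[28,-12,32] → ·
    (0,5)@(1, 11): e=[36,12,0] → █  [on edge]
    (1,5)@(3, 11): e=[40,0,8] → ·  [on edge]
  covered (6 px):
    · · · · · · · · ·
    · · · · · · · · ·
    · · · · · · · · ·
    · · · · · █ █ · ·
    · █ █ █ · · · · ·
    █ · · · · · · · ·
    · · · · · · · · ·
    · · · · · · · · ·
    · · · · · · · · ·
T2:
  2·area = 48
  edge (4, 14)→(0, 18): d=(-4,4) right/bottom  bias=-1
  edge (0, 18)→(6, 0): d=(6,-18) top-left  bias=+0
  edge (6, 0)→(4, 14): d=(-2,14) right/bottom  bias=-1
    (8,0)@(17, 1): e=[0,204,-156] → ·  [on edge]
    (2,1)@(5, 3): e=[40,0,8] → █  [on edge]
    (3,1)@(7, 3): e=[32,36,-20] → ·
    (7,1)@(15, 3): e=[0,180,-132] → ·  [on edge]
    (2,2)@(5, 5): e=[32,12,4] → █
    (3,2)@(7, 5): e=[24,48,-24] → ·
    (6,2)@(13, 5): e=[0,156,-108] → ·  [on edge]
    (2,3)@(5, 7): e=[24,24,0] → ·  [on edge]
    (5,3)@(11, 7): e=[0,132,-84] → ·  [on edge]
    (1,4)@(3, 9): e=[24,0,24] → █  [on edge]
    (2,4)@(5, 9): e=[16,36,-4] → ·
    (4,4)@(9, 9): e=[0,108,-60] → ·  [on edge]
    (3,5)@(7, 11): e=[0,84,-36] → ·  [on edge]
    (2,6)@(5, 13): e=[0,60,-12] → ·  [on edge]
    (0,7)@(1, 15): e=[8,0,40] → █  [on edge]
    (1,7)@(3, 15): e=[0,36,12] → ·  [on edge]
    (0,8)@(1, 17): e=[0,12,36] → ·  [on edge]
  covered (6 px):
    · · · · · · · · ·
    · · █ · · · · · ·
    · · █ · · · · · ·
    · · · · · · · · ·
    · █ · · · · · · ·
    · █ · · · · · · ·
    · █ · · · · · · ·
    █ · · · · · · · ·
    · · · · · · · · ·
T3:
  2·area = 78
  edge (14, 4)→(17, 10): d=(3,6) right/bottom  bias=-1
  edge (17, 10)→(0, 2): d=(-17,-8) top-left  bias=+0
  edge (0, 2)→(14, 4): d=(14,2) right/bottom  bias=-1
    (1,1)@(3, 3): e=[63,7,8] → █
    (2,1)@(5, 3): e=[51,23,4] → █
    (3,1)@(7, 3): e=[39,39,0] → ·  [on edge]
    (1,2)@(3, 5): e=[69,-27,36] → ·
    (2,2)@(5, 5): e=[57,-11,32] → ·
    (3,2)@(7, 5): e=[45,5,28] → █
    (4,2)@(9, 5): e=[33,21,24] → █
    (5,2)@(11, 5): e=[21,37,20] → █
    (6,2)@(13, 5): e=[9,53,16] → █
    (7,2)@(15, 5): e=[-3,69,12] → ·
    (3,3)@(7, 7): e=[51,-29,56] → ·
    (4,3)@(9, 7): e=[39,-13,52] → ·
  covered (10 px):
    · · · · · · · · ·
    · █ █ · · · · · ·
    · · · █ █ █ █ · ·
    · · · · · █ █ █ ·
    · · · · · · · █ ·
    · · · · · · · · ·
    · · · · · · · · ·
    · · · · · · · · ·
    · · · · · · · · ·
T4:
  2·area = 60  (B↔C swapped to make it positive)
  edge (14, 2)→(0, 14): d=(-14,12) right/bottom  bias=-1
  edge (0, 14)→(2, 8): d=(2,-6) top-left  bias=+0
  edge (2, 8)→(14, 2): d=(12,-6) top-left  bias=+0
    (1,2)@(3, 5): e=[90,0,-30] → ·  [on edge]
    (4,2)@(9, 5): e=[18,36,6] → █
    (5,2)@(11, 5): e=[-6,48,18] → ·
    (2,3)@(5, 7): e=[38,16,6] → █
    (3,3)@(7, 7): e=[14,28,18] → █
    (4,3)@(9, 7): e=[-10,40,30] → ·
    (1,4)@(3, 9): e=[34,8,18] → █
    (3,4)@(7, 9): e=[-14,32,42] → ·
    (0,5)@(1, 11): e=[30,0,30] → █  [on edge]
    (2,5)@(5, 11): e=[-18,24,54] → ·
    (0,6)@(1, 13): e=[2,4,54] → █
    (1,6)@(3, 13): e=[-22,16,66] → ·
  covered (8 px):
    · · · · · · · · ·
    · · · · · · · · ·
    · · · · █ · · · ·
    · · █ █ · · · · ·
    · █ █ · · · · · ·
    █ █ · · · · · · ·
    █ · · · · · · · ·
    · · · · · · · · ·
    · · · · · · · · ·

Z-buffer (winner per pixel, '.' = empty):
  . . . . . . . . .
  . 3 2 . . . . . .
  . . 2 3 4 3 3 . .
  . . 4 4 . 1 1 3 .
  . 4 4 1 . . . 3 .
  4 4 . . . 0 0 . .
  4 2 . . 0 0 0 . .
  2 . . 0 0 0 0 . .
  . . . . . 0 0 0 .

Result: 0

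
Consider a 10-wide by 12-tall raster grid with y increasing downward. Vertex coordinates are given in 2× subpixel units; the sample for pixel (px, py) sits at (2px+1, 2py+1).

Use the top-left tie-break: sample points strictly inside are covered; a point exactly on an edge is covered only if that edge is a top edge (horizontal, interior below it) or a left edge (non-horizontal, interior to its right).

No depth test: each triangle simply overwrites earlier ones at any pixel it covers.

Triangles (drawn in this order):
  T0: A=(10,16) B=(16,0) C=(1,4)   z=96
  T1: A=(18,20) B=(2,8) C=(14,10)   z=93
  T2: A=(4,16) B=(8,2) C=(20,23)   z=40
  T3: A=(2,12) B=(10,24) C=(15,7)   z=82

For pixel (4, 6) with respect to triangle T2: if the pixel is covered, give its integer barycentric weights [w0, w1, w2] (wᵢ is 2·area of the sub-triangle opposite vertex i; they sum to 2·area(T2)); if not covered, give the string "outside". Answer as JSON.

T0:
  2·area = 216  (B↔C swapped to make it positive)
  edge (10, 16)→(1, 4): d=(-9,-12) top-left  bias=+0
  edge (1, 4)→(16, 0): d=(15,-4) top-left  bias=+0
  edge (16, 0)→(10, 16): d=(-6,16) right/bottom  bias=-1
    (6,0)@(13, 1): e=[171,3,42] → █
    (7,0)@(15, 1): e=[195,11,10] → █
    (8,0)@(17, 1): e=[219,19,-22] → ·
    (2,1)@(5, 3): e=[57,1,158] → █
    (3,1)@(7, 3): e=[81,9,126] → █
    (4,1)@(9, 3): e=[105,17,94] → █
    (5,1)@(11, 3): e=[129,25,62] → █
    (7,1)@(15, 3): e=[177,41,-2] → ·
    (1,2)@(3, 5): e=[15,23,178] → █
    (7,2)@(15, 5): e=[159,71,-14] → ·
    (1,3)@(3, 7): e=[-3,53,166] → ·
    (2,3)@(5, 7): e=[21,61,134] → █
  covered (27 px):
    · · · · · · █ █ · ·
    · · █ █ █ █ █ · · ·
    · █ █ █ █ █ █ · · ·
    · · █ █ █ █ █ · · ·
    · · █ █ █ █ · · · ·
    · · · █ █ █ · · · ·
    · · · · █ █ · · · ·
    · · · · · · · · · ·
    · · · · · · · · · ·
    · · · · · · · · · ·
    · · · · · · · · · ·
    · · · · · · · · · ·
T1:
  2·area = 112
  edge (18, 20)→(2, 8): d=(-16,-12) top-left  bias=+0
  edge (2, 8)→(14, 10): d=(12,2) right/bottom  bias=-1
  edge (14, 10)→(18, 20): d=(4,10) right/bottom  bias=-1
    (2,4)@(5, 9): e=[20,6,86] → █
    (3,4)@(7, 9): e=[44,2,66] → █
    (4,4)@(9, 9): e=[68,-2,46] → ·
    (2,5)@(5, 11): e=[-12,30,94] → ·
    (3,5)@(7, 11): e=[12,26,74] → █
    (4,5)@(9, 11): e=[36,22,54] → █
    (5,5)@(11, 11): e=[60,18,34] → █
    (6,5)@(13, 11): e=[84,14,14] → █
    (7,5)@(15, 11): e=[108,10,-6] → ·
    (3,6)@(7, 13): e=[-20,50,82] → ·
    (4,6)@(9, 13): e=[4,46,62] → █
    (7,6)@(15, 13): e=[76,34,2] → █
  covered (14 px):
    · · · · · · · · · ·
    · · · · · · · · · ·
    · · · · · · · · · ·
    · · · · · · · · · ·
    · · █ █ · · · · · ·
    · · · █ █ █ █ · · ·
    · · · · █ █ █ █ · ·
    · · · · · · █ █ · ·
    · · · · · · · █ · ·
    · · · · · · · · █ ·
    · · · · · · · · · ·
    · · · · · · · · · ·
T2:
  2·area = 252
  edge (4, 16)→(8, 2): d=(4,-14) top-left  bias=+0
  edge (8, 2)→(20, 23): d=(12,21) right/bottom  bias=-1
  edge (20, 23)→(4, 16): d=(-16,-7) top-left  bias=+0
    (4,2)@(9, 5): e=[26,15,211] → █
    (5,2)@(11, 5): e=[54,-27,225] → ·
    (3,3)@(7, 7): e=[6,81,165] → █
    (5,3)@(11, 7): e=[62,-3,193] → ·
    (3,4)@(7, 9): e=[14,105,133] → █
    (5,4)@(11, 9): e=[70,21,161] → █
    (6,4)@(13, 9): e=[98,-21,175] → ·
    (3,5)@(7, 11): e=[22,129,101] → █
    (6,5)@(13, 11): e=[106,3,143] → █
    (7,5)@(15, 11): e=[134,-39,157] → ·
    (2,6)@(5, 13): e=[2,195,55] → █
    (7,6)@(15, 13): e=[142,-15,125] → ·
  covered (31 px):
    · · · · · · · · · ·
    · · · · · · · · · ·
    · · · · █ · · · · ·
    · · · █ █ · · · · ·
    · · · █ █ █ · · · ·
    · · · █ █ █ █ · · ·
    · · █ █ █ █ █ · · ·
    · · █ █ █ █ █ █ · ·
    · · · █ █ █ █ █ · ·
    · · · · · █ █ █ █ ·
    · · · · · · · · █ ·
    · · · · · · · · · ·
T3:
  2·area = 196  (B↔C swapped to make it positive)
  edge (2, 12)→(15, 7): d=(13,-5) top-left  bias=+0
  edge (15, 7)→(10, 24): d=(-5,17) right/bottom  bias=-1
  edge (10, 24)→(2, 12): d=(-8,-12) top-left  bias=+0
    (7,3)@(15, 7): e=[0,0,196] → ·  [on edge]
    (5,4)@(11, 9): e=[6,58,132] → █
    (6,4)@(13, 9): e=[16,24,156] → █
    (7,4)@(15, 9): e=[26,-10,180] → ·
    (2,5)@(5, 11): e=[2,150,44] → █
    (3,5)@(7, 11): e=[12,116,68] → █
    (4,5)@(9, 11): e=[22,82,92] → █
    (7,5)@(15, 11): e=[52,-20,164] → ·
    (1,6)@(3, 13): e=[18,174,4] → █
    (7,6)@(15, 13): e=[78,-30,148] → ·
    (1,7)@(3, 15): e=[44,164,-12] → ·
    (2,7)@(5, 15): e=[54,130,12] → █
  covered (24 px):
    · · · · · · · · · ·
    · · · · · · · · · ·
    · · · · · · · · · ·
    · · · · · · · · · ·
    · · · · · █ █ · · ·
    · · █ █ █ █ █ · · ·
    · █ █ █ █ █ █ · · ·
    · · █ █ █ █ · · · ·
    · · · █ █ █ · · · ·
    · · · █ █ █ · · · ·
    · · · · █ · · · · ·
    · · · · · · · · · ·

Answer: [111,83,58]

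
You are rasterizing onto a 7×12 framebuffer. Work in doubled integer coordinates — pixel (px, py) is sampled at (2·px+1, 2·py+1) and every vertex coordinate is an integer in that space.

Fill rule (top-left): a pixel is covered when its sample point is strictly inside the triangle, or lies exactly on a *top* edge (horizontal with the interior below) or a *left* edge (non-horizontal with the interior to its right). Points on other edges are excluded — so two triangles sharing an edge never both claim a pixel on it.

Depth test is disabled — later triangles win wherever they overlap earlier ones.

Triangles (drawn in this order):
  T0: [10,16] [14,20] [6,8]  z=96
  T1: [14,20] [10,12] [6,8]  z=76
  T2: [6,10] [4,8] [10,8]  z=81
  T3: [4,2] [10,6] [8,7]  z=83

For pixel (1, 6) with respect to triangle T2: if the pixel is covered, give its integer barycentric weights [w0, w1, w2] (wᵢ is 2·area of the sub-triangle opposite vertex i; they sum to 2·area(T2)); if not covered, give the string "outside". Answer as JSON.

T0:
  2·area = 16  (B↔C swapped to make it positive)
  edge (10, 16)→(6, 8): d=(-4,-8) top-left  bias=+0
  edge (6, 8)→(14, 20): d=(8,12) right/bottom  bias=-1
  edge (14, 20)→(10, 16): d=(-4,-4) top-left  bias=+0
    (0,3)@(1, 7): e=[-36,52,0] → .  [on edge]
    (1,4)@(3, 9): e=[-28,44,0] → .  [on edge]
    (2,5)@(5, 11): e=[-20,36,0] → .  [on edge]
    (3,6)@(7, 13): e=[-12,28,0] → .  [on edge]
    (4,6)@(9, 13): e=[4,4,8] → X
    (5,6)@(11, 13): e=[20,-20,16] → .
    (4,7)@(9, 15): e=[-4,20,0] → .  [on edge]
    (5,8)@(11, 17): e=[4,12,0] → X  [on edge]
    (6,8)@(13, 17): e=[20,-12,8] → .
    (5,9)@(11, 19): e=[-4,28,-8] → .
    (6,9)@(13, 19): e=[12,4,0] → X  [on edge]
    (6,10)@(13, 21): e=[4,20,-8] → .
  covered (3 px):
    . . . . . . .
    . . . . . . .
    . . . . . . .
    . . . . . . .
    . . . . . . .
    . . . . . . .
    . . . . X . .
    . . . . . . .
    . . . . . X .
    . . . . . . X
    . . . . . . .
    . . . . . . .
T1:
  2·area = 16  (B↔C swapped to make it positive)
  edge (14, 20)→(6, 8): d=(-8,-12) top-left  bias=+0
  edge (6, 8)→(10, 12): d=(4,4) right/bottom  bias=-1
  edge (10, 12)→(14, 20): d=(4,8) right/bottom  bias=-1
    (0,1)@(1, 3): e=[-20,0,36] → .  [on edge]
    (1,2)@(3, 5): e=[-12,0,28] → .  [on edge]
    (2,3)@(5, 7): e=[-4,0,20] → .  [on edge]
    (3,4)@(7, 9): e=[4,0,12] → .  [on edge]
    (4,5)@(9, 11): e=[12,0,4] → .  [on edge]
    (5,6)@(11, 13): e=[20,0,-4] → .  [on edge]
    (5,7)@(11, 15): e=[4,8,4] → X
    (6,7)@(13, 15): e=[28,0,-12] → .  [on edge]
    (5,8)@(11, 17): e=[-12,16,12] → .
  covered (1 px):
    . . . . . . .
    . . . . . . .
    . . . . . . .
    . . . . . . .
    . . . . . . .
    . . . . . . .
    . . . . . . .
    . . . . . X .
    . . . . . . .
    . . . . . . .
    . . . . . . .
    . . . . . . .
T2:
  2·area = 12
  edge (6, 10)→(4, 8): d=(-2,-2) top-left  bias=+0
  edge (4, 8)→(10, 8): d=(6,0) top-left  bias=+0
  edge (10, 8)→(6, 10): d=(-4,2) right/bottom  bias=-1
    (0,2)@(1, 5): e=[0,-18,30] → .  [on edge]
    (1,3)@(3, 7): e=[0,-6,18] → .  [on edge]
    (2,4)@(5, 9): e=[0,6,6] → X  [on edge]
    (3,4)@(7, 9): e=[4,6,2] → X
    (4,4)@(9, 9): e=[8,6,-2] → .
    (2,5)@(5, 11): e=[-4,18,-2] → .
    (3,5)@(7, 11): e=[0,18,-6] → .  [on edge]
    (4,6)@(9, 13): e=[0,30,-18] → .  [on edge]
    (5,7)@(11, 15): e=[0,42,-30] → .  [on edge]
    (6,8)@(13, 17): e=[0,54,-42] → .  [on edge]
  covered (2 px):
    . . . . . . .
    . . . . . . .
    . . . . . . .
    . . . . . . .
    . . X X . . .
    . . . . . . .
    . . . . . . .
    . . . . . . .
    . . . . . . .
    . . . . . . .
    . . . . . . .
    . . . . . . .
T3:
  2·area = 14
  edge (4, 2)→(10, 6): d=(6,4) right/bottom  bias=-1
  edge (10, 6)→(8, 7): d=(-2,1) right/bottom  bias=-1
  edge (8, 7)→(4, 2): d=(-4,-5) top-left  bias=+0
    (2,1)@(5, 3): e=[2,11,1] → X
    (3,1)@(7, 3): e=[-6,9,11] → .
    (2,2)@(5, 5): e=[14,7,-7] → .
    (3,2)@(7, 5): e=[6,5,3] → X
    (4,2)@(9, 5): e=[-2,3,13] → .
    (3,3)@(7, 7): e=[18,1,-5] → .
  covered (2 px):
    . . . . . . .
    . . X . . . .
    . . . X . . .
    . . . . . . .
    . . . . . . .
    . . . . . . .
    . . . . . . .
    . . . . . . .
    . . . . . . .
    . . . . . . .
    . . . . . . .
    . . . . . . .

Final: "outside"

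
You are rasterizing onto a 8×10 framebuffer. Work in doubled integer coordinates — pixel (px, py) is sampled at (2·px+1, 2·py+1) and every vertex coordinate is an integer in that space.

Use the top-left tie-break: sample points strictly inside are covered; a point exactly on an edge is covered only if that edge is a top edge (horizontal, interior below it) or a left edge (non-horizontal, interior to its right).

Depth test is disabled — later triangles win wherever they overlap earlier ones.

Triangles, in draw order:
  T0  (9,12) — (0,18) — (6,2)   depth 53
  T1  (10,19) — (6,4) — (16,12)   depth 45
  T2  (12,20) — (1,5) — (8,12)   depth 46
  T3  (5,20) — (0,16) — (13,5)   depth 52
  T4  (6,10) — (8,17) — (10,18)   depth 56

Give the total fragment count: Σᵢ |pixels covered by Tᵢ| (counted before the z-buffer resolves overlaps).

T0:
  2·area = 108
  edge (9, 12)→(0, 18): d=(-9,6) right/bottom  bias=-1
  edge (0, 18)→(6, 2): d=(6,-16) top-left  bias=+0
  edge (6, 2)→(9, 12): d=(3,10) right/bottom  bias=-1
    (2,2)@(5, 5): e=[87,2,19] → X
    (3,2)@(7, 5): e=[75,34,-1] → .
    (2,3)@(5, 7): e=[69,14,25] → X
    (3,3)@(7, 7): e=[57,46,5] → X
    (4,3)@(9, 7): e=[45,78,-15] → .
    (2,4)@(5, 9): e=[51,26,31] → X
    (4,4)@(9, 9): e=[27,90,-9] → .
    (1,5)@(3, 11): e=[45,6,57] → X
    (4,5)@(9, 11): e=[9,102,-3] → .
    (1,6)@(3, 13): e=[27,18,63] → X
    (4,6)@(9, 13): e=[-9,114,3] → .
    (1,7)@(3, 15): e=[9,30,69] → X
  covered (13 px):
    . . . . . . . .
    . . . . . . . .
    . . X . . . . .
    . . X X . . . .
    . . X X . . . .
    . X X X . . . .
    . X X X . . . .
    . X . . . . . .
    X . . . . . . .
    . . . . . . . .
T1:
  2·area = 118
  edge (10, 19)→(6, 4): d=(-4,-15) top-left  bias=+0
  edge (6, 4)→(16, 12): d=(10,8) right/bottom  bias=-1
  edge (16, 12)→(10, 19): d=(-6,7) right/bottom  bias=-1
    (3,2)@(7, 5): e=[11,2,105] → X
    (4,2)@(9, 5): e=[41,-14,91] → .
    (3,3)@(7, 7): e=[3,22,93] → X
    (4,3)@(9, 7): e=[33,6,79] → X
    (5,3)@(11, 7): e=[63,-10,65] → .
    (3,4)@(7, 9): e=[-5,42,81] → .
    (4,4)@(9, 9): e=[25,26,67] → X
    (5,4)@(11, 9): e=[55,10,53] → X
    (6,4)@(13, 9): e=[85,-6,39] → .
    (4,5)@(9, 11): e=[17,46,55] → X
    (6,5)@(13, 11): e=[77,14,27] → X
    (7,5)@(15, 11): e=[107,-2,13] → .
  covered (16 px):
    . . . . . . . .
    . . . . . . . .
    . . . X . . . .
    . . . X X . . .
    . . . . X X . .
    . . . . X X X .
    . . . . X X X X
    . . . . X X X .
    . . . . . X . .
    . . . . . . . .
T2:
  2·area = 28
  edge (12, 20)→(1, 5): d=(-11,-15) top-left  bias=+0
  edge (1, 5)→(8, 12): d=(7,7) right/bottom  bias=-1
  edge (8, 12)→(12, 20): d=(4,8) right/bottom  bias=-1
    (0,2)@(1, 5): e=[0,0,28] → .  [on edge]
    (1,3)@(3, 7): e=[8,0,20] → .  [on edge]
    (2,4)@(5, 9): e=[16,0,12] → .  [on edge]
    (3,5)@(7, 11): e=[24,0,4] → .  [on edge]
    (3,6)@(7, 13): e=[2,14,12] → X
    (4,6)@(9, 13): e=[32,0,-4] → .  [on edge]
    (3,7)@(7, 15): e=[-20,28,20] → .
    (4,7)@(9, 15): e=[10,14,4] → X
    (5,7)@(11, 15): e=[40,0,-12] → .  [on edge]
    (4,8)@(9, 17): e=[-12,28,12] → .
    (6,8)@(13, 17): e=[48,0,-20] → .  [on edge]
    (7,9)@(15, 19): e=[56,0,-28] → .  [on edge]
  covered (2 px):
    . . . . . . . .
    . . . . . . . .
    . . . . . . . .
    . . . . . . . .
    . . . . . . . .
    . . . . . . . .
    . . . X . . . .
    . . . . X . . .
    . . . . . . . .
    . . . . . . . .
T3:
  2·area = 107
  edge (5, 20)→(0, 16): d=(-5,-4) top-left  bias=+0
  edge (0, 16)→(13, 5): d=(13,-11) top-left  bias=+0
  edge (13, 5)→(5, 20): d=(-8,15) right/bottom  bias=-1
    (6,2)@(13, 5): e=[107,0,0] → .  [on edge]
    (5,3)@(11, 7): e=[89,4,14] → X
    (6,3)@(13, 7): e=[97,26,-16] → .
    (4,4)@(9, 9): e=[71,8,28] → X
    (5,4)@(11, 9): e=[79,30,-2] → .
    (3,5)@(7, 11): e=[53,12,42] → X
    (5,5)@(11, 11): e=[69,56,-18] → .
    (2,6)@(5, 13): e=[35,16,56] → X
    (4,6)@(9, 13): e=[51,60,-4] → .
    (1,7)@(3, 15): e=[17,20,70] → X
    (4,7)@(9, 15): e=[41,86,-20] → .
    (1,8)@(3, 17): e=[7,46,54] → X
  covered (12 px):
    . . . . . . . .
    . . . . . . . .
    . . . . . . . .
    . . . . . X . .
    . . . . X . . .
    . . . X X . . .
    . . X X . . . .
    . X X X . . . .
    . X X . . . . .
    . . X . . . . .
T4:
  2·area = 12  (B↔C swapped to make it positive)
  edge (6, 10)→(10, 18): d=(4,8) right/bottom  bias=-1
  edge (10, 18)→(8, 17): d=(-2,-1) top-left  bias=+0
  edge (8, 17)→(6, 10): d=(-2,-7) top-left  bias=+0
    (3,6)@(7, 13): e=[4,7,1] → X
    (4,6)@(9, 13): e=[-12,9,15] → .
    (3,7)@(7, 15): e=[12,3,-3] → .
    (4,8)@(9, 17): e=[4,1,7] → X
    (5,8)@(11, 17): e=[-12,3,21] → .
    (4,9)@(9, 19): e=[12,-3,3] → .
  covered (2 px):
    . . . . . . . .
    . . . . . . . .
    . . . . . . . .
    . . . . . . . .
    . . . . . . . .
    . . . . . . . .
    . . . X . . . .
    . . . . . . . .
    . . . . X . . .
    . . . . . . . .

Result: 45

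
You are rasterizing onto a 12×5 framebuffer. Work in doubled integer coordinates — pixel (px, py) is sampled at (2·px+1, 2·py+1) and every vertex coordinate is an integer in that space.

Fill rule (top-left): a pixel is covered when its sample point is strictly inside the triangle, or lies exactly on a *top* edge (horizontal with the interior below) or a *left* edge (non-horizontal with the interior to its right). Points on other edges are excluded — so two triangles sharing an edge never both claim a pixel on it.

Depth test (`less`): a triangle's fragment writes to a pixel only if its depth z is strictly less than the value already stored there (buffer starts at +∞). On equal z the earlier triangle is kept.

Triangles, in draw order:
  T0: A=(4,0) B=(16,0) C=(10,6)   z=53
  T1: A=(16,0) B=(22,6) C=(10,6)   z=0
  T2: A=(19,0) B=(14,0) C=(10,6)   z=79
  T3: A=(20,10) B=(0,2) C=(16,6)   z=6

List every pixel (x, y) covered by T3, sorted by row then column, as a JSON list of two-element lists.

T0:
  2·area = 72
  edge (4, 0)→(16, 0): d=(12,0) top-left  bias=+0
  edge (16, 0)→(10, 6): d=(-6,6) right/bottom  bias=-1
  edge (10, 6)→(4, 0): d=(-6,-6) top-left  bias=+0
    (2,0)@(5, 1): e=[12,60,0] → #  [on edge]
    (3,0)@(7, 1): e=[12,48,12] → #
    (4,0)@(9, 1): e=[12,36,24] → #
    (5,0)@(11, 1): e=[12,24,36] → #
    (6,0)@(13, 1): e=[12,12,48] → #
    (7,0)@(15, 1): e=[12,0,60] → ·  [on edge]
    (2,1)@(5, 3): e=[36,48,-12] → ·
    (3,1)@(7, 3): e=[36,36,0] → #  [on edge]
    (6,1)@(13, 3): e=[36,0,36] → ·  [on edge]
    (3,2)@(7, 5): e=[60,24,-12] → ·
    (4,2)@(9, 5): e=[60,12,0] → #  [on edge]
    (5,2)@(11, 5): e=[60,0,12] → ·  [on edge]
    (4,3)@(9, 7): e=[84,0,-12] → ·  [on edge]
    (5,3)@(11, 7): e=[84,-12,0] → ·  [on edge]
    (3,4)@(7, 9): e=[108,0,-36] → ·  [on edge]
    (6,4)@(13, 9): e=[108,-36,0] → ·  [on edge]
  covered (9 px):
    · · # # # # # · · · · ·
    · · · # # # · · · · · ·
    · · · · # · · · · · · ·
    · · · · · · · · · · · ·
    · · · · · · · · · · · ·
T1:
  2·area = 72
  edge (16, 0)→(22, 6): d=(6,6) right/bottom  bias=-1
  edge (22, 6)→(10, 6): d=(-12,0) right/bottom  bias=-1
  edge (10, 6)→(16, 0): d=(6,-6) top-left  bias=+0
    (7,0)@(15, 1): e=[12,60,0] → #  [on edge]
    (8,0)@(17, 1): e=[0,60,12] → ·  [on edge]
    (6,1)@(13, 3): e=[36,36,0] → #  [on edge]
    (8,1)@(17, 3): e=[12,36,24] → #
    (9,1)@(19, 3): e=[0,36,36] → ·  [on edge]
    (5,2)@(11, 5): e=[60,12,0] → #  [on edge]
    (9,2)@(19, 5): e=[12,12,48] → #
    (10,2)@(21, 5): e=[0,12,60] → ·  [on edge]
    (4,3)@(9, 7): e=[84,-12,0] → ·  [on edge]
    (5,3)@(11, 7): e=[72,-12,12] → ·
    (6,3)@(13, 7): e=[60,-12,24] → ·
    (7,3)@(15, 7): e=[48,-12,36] → ·
    (11,3)@(23, 7): e=[0,-12,84] → ·  [on edge]
    (3,4)@(7, 9): e=[108,-36,0] → ·  [on edge]
  covered (9 px):
    · · · · · · · # · · · ·
    · · · · · · # # # · · ·
    · · · · · # # # # # · ·
    · · · · · · · · · · · ·
    · · · · · · · · · · · ·
T2:
  2·area = 30  (B↔C swapped to make it positive)
  edge (19, 0)→(10, 6): d=(-9,6) right/bottom  bias=-1
  edge (10, 6)→(14, 0): d=(4,-6) top-left  bias=+0
  edge (14, 0)→(19, 0): d=(5,0) top-left  bias=+0
    (7,0)@(15, 1): e=[15,10,5] → #
    (8,0)@(17, 1): e=[3,22,5] → #
    (9,0)@(19, 1): e=[-9,34,5] → ·
    (6,1)@(13, 3): e=[9,6,15] → #
    (7,1)@(15, 3): e=[-3,18,15] → ·
    (8,1)@(17, 3): e=[-15,30,15] → ·
    (5,2)@(11, 5): e=[3,2,25] → #
    (6,2)@(13, 5): e=[-9,14,25] → ·
    (5,3)@(11, 7): e=[-15,10,35] → ·
  covered (4 px):
    · · · · · · · # # · · ·
    · · · · · · # · · · · ·
    · · · · · # · · · · · ·
    · · · · · · · · · · · ·
    · · · · · · · · · · · ·
T3:
  2·area = 48
  edge (20, 10)→(0, 2): d=(-20,-8) top-left  bias=+0
  edge (0, 2)→(16, 6): d=(16,4) right/bottom  bias=-1
  edge (16, 6)→(20, 10): d=(4,4) right/bottom  bias=-1
    (5,0)@(11, 1): e=[108,-60,0] → ·  [on edge]
    (1,1)@(3, 3): e=[4,4,40] → #
    (2,1)@(5, 3): e=[20,-4,32] → ·
    (6,1)@(13, 3): e=[84,-36,0] → ·  [on edge]
    (1,2)@(3, 5): e=[-36,36,48] → ·
    (4,2)@(9, 5): e=[12,12,24] → #
    (5,2)@(11, 5): e=[28,4,16] → #
    (6,2)@(13, 5): e=[44,-4,8] → ·
    (7,2)@(15, 5): e=[60,-12,0] → ·  [on edge]
    (4,3)@(9, 7): e=[-28,44,32] → ·
    (5,3)@(11, 7): e=[-12,36,24] → ·
    (6,3)@(13, 7): e=[4,28,16] → #
    (8,3)@(17, 7): e=[36,12,0] → ·  [on edge]
    (9,4)@(19, 9): e=[12,36,0] → ·  [on edge]
  covered (5 px):
    · · · · · · · · · · · ·
    · # · · · · · · · · · ·
    · · · · # # · · · · · ·
    · · · · · · # # · · · ·
    · · · · · · · · · · · ·

Answer: [[1,1],[4,2],[5,2],[6,3],[7,3]]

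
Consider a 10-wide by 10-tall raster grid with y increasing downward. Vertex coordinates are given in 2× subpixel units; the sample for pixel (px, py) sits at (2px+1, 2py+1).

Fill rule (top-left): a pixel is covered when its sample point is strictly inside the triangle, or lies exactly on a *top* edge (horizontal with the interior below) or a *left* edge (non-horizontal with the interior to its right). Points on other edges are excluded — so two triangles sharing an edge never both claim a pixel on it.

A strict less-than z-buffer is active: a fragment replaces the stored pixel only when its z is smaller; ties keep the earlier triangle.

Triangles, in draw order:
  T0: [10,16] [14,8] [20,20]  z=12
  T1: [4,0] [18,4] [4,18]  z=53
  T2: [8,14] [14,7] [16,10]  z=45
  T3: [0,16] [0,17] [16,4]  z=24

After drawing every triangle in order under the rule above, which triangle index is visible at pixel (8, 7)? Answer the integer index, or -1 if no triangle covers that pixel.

T0:
  2·area = 96
  edge (10, 16)→(14, 8): d=(4,-8) top-left  bias=+0
  edge (14, 8)→(20, 20): d=(6,12) right/bottom  bias=-1
  edge (20, 20)→(10, 16): d=(-10,-4) top-left  bias=+0
    (6,5)@(13, 11): e=[4,30,62] → █
    (7,5)@(15, 11): e=[20,6,70] → █
    (8,5)@(17, 11): e=[36,-18,78] → ·
    (6,6)@(13, 13): e=[12,42,42] → █
    (8,6)@(17, 13): e=[44,-6,58] → ·
    (5,7)@(11, 15): e=[4,78,14] → █
    (8,7)@(17, 15): e=[52,6,38] → █
    (9,7)@(19, 15): e=[68,-18,46] → ·
    (5,8)@(11, 17): e=[12,90,-6] → ·
    (6,8)@(13, 17): e=[28,66,2] → █
    (9,8)@(19, 17): e=[76,-6,26] → ·
    (6,9)@(13, 19): e=[36,78,-18] → ·
  covered (12 px):
    · · · · · · · · · ·
    · · · · · · · · · ·
    · · · · · · · · · ·
    · · · · · · · · · ·
    · · · · · · · · · ·
    · · · · · · █ █ · ·
    · · · · · · █ █ · ·
    · · · · · █ █ █ █ ·
    · · · · · · █ █ █ ·
    · · · · · · · · · █
T1:
  2·area = 252
  edge (4, 0)→(18, 4): d=(14,4) right/bottom  bias=-1
  edge (18, 4)→(4, 18): d=(-14,14) right/bottom  bias=-1
  edge (4, 18)→(4, 0): d=(0,-18) top-left  bias=+0
    (2,0)@(5, 1): e=[10,224,18] → █
    (3,0)@(7, 1): e=[2,196,54] → █
    (4,0)@(9, 1): e=[-6,168,90] → ·
    (2,1)@(5, 3): e=[38,196,18] → █
    (4,1)@(9, 3): e=[22,140,90] → █
    (5,1)@(11, 3): e=[14,112,126] → █
    (6,1)@(13, 3): e=[6,84,162] → █
    (7,1)@(15, 3): e=[-2,56,198] → ·
    (9,1)@(19, 3): e=[-18,0,270] → ·  [on edge]
    (2,2)@(5, 5): e=[66,168,18] → █
    (7,2)@(15, 5): e=[26,28,198] → █
    (8,2)@(17, 5): e=[18,0,234] → ·  [on edge]
    (7,3)@(15, 7): e=[54,0,198] → ·  [on edge]
    (6,4)@(13, 9): e=[90,0,162] → ·  [on edge]
    (5,5)@(11, 11): e=[126,0,126] → ·  [on edge]
    (4,6)@(9, 13): e=[162,0,90] → ·  [on edge]
    (3,7)@(7, 15): e=[198,0,54] → ·  [on edge]
    (2,8)@(5, 17): e=[234,0,18] → ·  [on edge]
    (1,9)@(3, 19): e=[270,0,-18] → ·  [on edge]
  covered (28 px):
    · · █ █ · · · · · ·
    · · █ █ █ █ █ · · ·
    · · █ █ █ █ █ █ · ·
    · · █ █ █ █ █ · · ·
    · · █ █ █ █ · · · ·
    · · █ █ █ · · · · ·
    · · █ █ · · · · · ·
    · · █ · · · · · · ·
    · · · · · · · · · ·
    · · · · · · · · · ·
T2:
  2·area = 32
  edge (8, 14)→(14, 7): d=(6,-7) top-left  bias=+0
  edge (14, 7)→(16, 10): d=(2,3) right/bottom  bias=-1
  edge (16, 10)→(8, 14): d=(-8,4) right/bottom  bias=-1
    (6,4)@(13, 9): e=[5,7,20] → █
    (7,4)@(15, 9): e=[19,1,12] → █
    (8,4)@(17, 9): e=[33,-5,4] → ·
    (5,5)@(11, 11): e=[3,17,12] → █
    (7,5)@(15, 11): e=[31,5,-4] → ·
    (4,6)@(9, 13): e=[1,27,4] → █
    (5,6)@(11, 13): e=[15,21,-4] → ·
    (6,6)@(13, 13): e=[29,15,-12] → ·
    (4,7)@(9, 15): e=[13,31,-12] → ·
  covered (5 px):
    · · · · · · · · · ·
    · · · · · · · · · ·
    · · · · · · · · · ·
    · · · · · · · · · ·
    · · · · · · █ █ · ·
    · · · · · █ █ · · ·
    · · · · █ · · · · ·
    · · · · · · · · · ·
    · · · · · · · · · ·
    · · · · · · · · · ·
T3:
  2·area = 16  (B↔C swapped to make it positive)
  edge (0, 16)→(16, 4): d=(16,-12) top-left  bias=+0
  edge (16, 4)→(0, 17): d=(-16,13) right/bottom  bias=-1
  edge (0, 17)→(0, 16): d=(0,-1) top-left  bias=+0
    (3,5)@(7, 11): e=[4,5,7] → █
    (4,5)@(9, 11): e=[28,-21,9] → ·
    (3,6)@(7, 13): e=[36,-27,7] → ·
  covered (1 px):
    · · · · · · · · · ·
    · · · · · · · · · ·
    · · · · · · · · · ·
    · · · · · · · · · ·
    · · · · · · · · · ·
    · · · █ · · · · · ·
    · · · · · · · · · ·
    · · · · · · · · · ·
    · · · · · · · · · ·
    · · · · · · · · · ·

Z-buffer (winner per pixel, '.' = empty):
  . . 1 1 . . . . . .
  . . 1 1 1 1 1 . . .
  . . 1 1 1 1 1 1 . .
  . . 1 1 1 1 1 . . .
  . . 1 1 1 1 2 2 . .
  . . 1 3 1 2 0 0 . .
  . . 1 1 2 . 0 0 . .
  . . 1 . . 0 0 0 0 .
  . . . . . . 0 0 0 .
  . . . . . . . . . 0

Final: 0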